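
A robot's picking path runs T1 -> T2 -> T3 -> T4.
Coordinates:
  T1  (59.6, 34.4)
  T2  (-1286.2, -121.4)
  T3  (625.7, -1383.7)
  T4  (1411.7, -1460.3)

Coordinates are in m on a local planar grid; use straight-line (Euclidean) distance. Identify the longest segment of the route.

T2–T3

Leg distances:
T1→T2: 1354.8 m
T2→T3: 2291.0 m
T3→T4: 789.7 m
The longest leg is T2–T3 at 2291.0 m.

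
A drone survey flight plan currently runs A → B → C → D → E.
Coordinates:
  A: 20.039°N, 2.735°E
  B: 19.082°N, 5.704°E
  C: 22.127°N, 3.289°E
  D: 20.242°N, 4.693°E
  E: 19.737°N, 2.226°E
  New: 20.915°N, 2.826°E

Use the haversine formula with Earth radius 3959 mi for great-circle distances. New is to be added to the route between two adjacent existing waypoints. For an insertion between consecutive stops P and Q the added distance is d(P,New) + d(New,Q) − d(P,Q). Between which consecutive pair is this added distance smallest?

between B and C

Added distance for inserting New between each consecutive pair:
A–B: 82.3 mi
B–C: 52.6 mi
C–D: 59.7 mi
D–E: 55.7 mi
Smallest added distance is 52.6 mi, inserting between B and C.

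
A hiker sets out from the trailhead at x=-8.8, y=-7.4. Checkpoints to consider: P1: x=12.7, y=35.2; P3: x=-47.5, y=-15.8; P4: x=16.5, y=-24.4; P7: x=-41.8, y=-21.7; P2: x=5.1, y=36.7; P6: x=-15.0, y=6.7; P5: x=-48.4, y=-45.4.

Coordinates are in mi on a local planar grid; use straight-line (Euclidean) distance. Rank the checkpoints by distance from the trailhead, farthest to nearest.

Computing each straight-line distance from x=-8.8, y=-7.4:
P5 x=-48.4, y=-45.4: 54.9 mi
P1 x=12.7, y=35.2: 47.7 mi
P2 x=5.1, y=36.7: 46.2 mi
P3 x=-47.5, y=-15.8: 39.6 mi
P7 x=-41.8, y=-21.7: 36.0 mi
P4 x=16.5, y=-24.4: 30.5 mi
P6 x=-15.0, y=6.7: 15.4 mi

P5, P1, P2, P3, P7, P4, P6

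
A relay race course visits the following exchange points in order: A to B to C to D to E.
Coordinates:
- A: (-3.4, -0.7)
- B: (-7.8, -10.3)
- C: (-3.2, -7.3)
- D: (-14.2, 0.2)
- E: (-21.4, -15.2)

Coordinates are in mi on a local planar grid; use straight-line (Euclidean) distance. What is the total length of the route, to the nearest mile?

46 mi

Leg distances:
A→B: 10.6 mi  (cumulative 10.6 mi)
B→C: 5.5 mi  (cumulative 16.1 mi)
C→D: 13.3 mi  (cumulative 29.4 mi)
D→E: 17.0 mi  (cumulative 46.4 mi)
Total route length ≈ 46 mi.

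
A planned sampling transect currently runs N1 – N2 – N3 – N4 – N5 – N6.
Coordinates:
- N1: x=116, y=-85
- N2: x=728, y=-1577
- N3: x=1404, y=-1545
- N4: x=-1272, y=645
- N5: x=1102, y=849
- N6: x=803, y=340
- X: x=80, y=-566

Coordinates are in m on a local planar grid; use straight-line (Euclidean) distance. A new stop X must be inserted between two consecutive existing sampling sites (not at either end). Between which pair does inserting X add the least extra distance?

between N3 and N4

Added distance for inserting X between each consecutive pair:
N1–N2: 70.5 m
N2–N3: 2170.7 m
N3–N4: 3.8 m
N4–N5: 1177.8 m
N5–N6: 2314.3 m
Smallest added distance is 3.8 m, inserting between N3 and N4.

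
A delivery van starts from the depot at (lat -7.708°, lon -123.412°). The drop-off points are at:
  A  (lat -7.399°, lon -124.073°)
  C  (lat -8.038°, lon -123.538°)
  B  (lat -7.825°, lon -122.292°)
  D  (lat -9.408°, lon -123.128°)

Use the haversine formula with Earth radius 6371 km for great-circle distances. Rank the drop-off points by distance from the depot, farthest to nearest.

D, B, A, C

Distance from the depot at (lat -7.708°, lon -123.412°) to each:
D (lat -9.408°, lon -123.128°): 191.6 km
B (lat -7.825°, lon -122.292°): 124.1 km
A (lat -7.399°, lon -124.073°): 80.6 km
C (lat -8.038°, lon -123.538°): 39.2 km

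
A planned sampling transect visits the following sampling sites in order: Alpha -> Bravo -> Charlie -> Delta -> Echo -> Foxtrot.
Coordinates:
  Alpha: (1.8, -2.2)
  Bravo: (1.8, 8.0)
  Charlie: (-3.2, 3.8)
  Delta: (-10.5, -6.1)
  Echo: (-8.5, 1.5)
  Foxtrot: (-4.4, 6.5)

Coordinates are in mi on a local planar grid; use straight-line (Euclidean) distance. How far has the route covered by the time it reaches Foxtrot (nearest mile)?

Leg distances:
Alpha→Bravo: 10.2 mi  (cumulative 10.2 mi)
Bravo→Charlie: 6.5 mi  (cumulative 16.7 mi)
Charlie→Delta: 12.3 mi  (cumulative 29.0 mi)
Delta→Echo: 7.9 mi  (cumulative 36.9 mi)
Echo→Foxtrot: 6.5 mi  (cumulative 43.4 mi)
Cumulative distance at Foxtrot ≈ 43 mi.

43 mi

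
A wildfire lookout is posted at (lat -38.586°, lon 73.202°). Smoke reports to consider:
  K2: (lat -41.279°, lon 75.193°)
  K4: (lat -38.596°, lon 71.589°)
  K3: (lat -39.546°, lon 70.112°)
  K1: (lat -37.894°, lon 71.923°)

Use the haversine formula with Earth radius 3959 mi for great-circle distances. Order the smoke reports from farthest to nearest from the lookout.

K2, K3, K4, K1

Distances from the lookout:
K2 (lat -41.279°, lon 75.193°): 213.9 mi
K3 (lat -39.546°, lon 70.112°): 178.5 mi
K4 (lat -38.596°, lon 71.589°): 87.1 mi
K1 (lat -37.894°, lon 71.923°): 84.3 mi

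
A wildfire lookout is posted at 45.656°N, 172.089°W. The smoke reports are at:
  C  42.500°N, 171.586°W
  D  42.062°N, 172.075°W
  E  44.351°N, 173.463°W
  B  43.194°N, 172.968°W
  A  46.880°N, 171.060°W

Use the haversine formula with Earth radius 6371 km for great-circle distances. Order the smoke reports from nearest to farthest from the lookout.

Distance from the lookout at 45.656°N, 172.089°W to each:
A 46.880°N, 171.060°W: 157.4 km
E 44.351°N, 173.463°W: 180.9 km
B 43.194°N, 172.968°W: 282.5 km
C 42.500°N, 171.586°W: 353.2 km
D 42.062°N, 172.075°W: 399.6 km

A, E, B, C, D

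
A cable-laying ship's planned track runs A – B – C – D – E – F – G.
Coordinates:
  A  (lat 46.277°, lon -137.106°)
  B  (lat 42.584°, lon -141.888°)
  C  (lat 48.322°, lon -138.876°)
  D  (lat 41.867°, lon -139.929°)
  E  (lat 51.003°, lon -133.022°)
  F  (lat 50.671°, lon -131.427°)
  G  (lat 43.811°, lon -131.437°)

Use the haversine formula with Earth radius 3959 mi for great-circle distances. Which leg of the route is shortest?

E–F

Leg distances:
A→B: 347.4 mi
B→C: 422.4 mi
C→D: 449.0 mi
D→E: 711.1 mi
E→F: 73.3 mi
F→G: 474.0 mi
The shortest leg is E–F at 73.3 mi.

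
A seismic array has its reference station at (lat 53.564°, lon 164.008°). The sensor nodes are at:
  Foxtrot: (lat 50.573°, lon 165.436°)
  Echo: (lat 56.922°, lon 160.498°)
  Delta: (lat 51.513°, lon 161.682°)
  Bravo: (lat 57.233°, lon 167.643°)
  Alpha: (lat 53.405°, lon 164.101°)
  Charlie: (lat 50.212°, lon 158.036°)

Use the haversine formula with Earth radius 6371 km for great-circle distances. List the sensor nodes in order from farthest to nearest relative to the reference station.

Distances from the reference station:
Charlie (lat 50.212°, lon 158.036°): 553.7 km
Bravo (lat 57.233°, lon 167.643°): 468.0 km
Echo (lat 56.922°, lon 160.498°): 434.5 km
Foxtrot (lat 50.573°, lon 165.436°): 346.6 km
Delta (lat 51.513°, lon 161.682°): 277.0 km
Alpha (lat 53.405°, lon 164.101°): 18.7 km

Charlie, Bravo, Echo, Foxtrot, Delta, Alpha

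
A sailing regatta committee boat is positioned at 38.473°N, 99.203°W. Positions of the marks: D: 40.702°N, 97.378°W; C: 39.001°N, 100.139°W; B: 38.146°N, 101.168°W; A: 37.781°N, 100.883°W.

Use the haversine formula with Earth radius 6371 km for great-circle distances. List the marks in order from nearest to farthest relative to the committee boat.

C, A, B, D

Distances from the committee boat:
C 39.001°N, 100.139°W: 100.2 km
A 37.781°N, 100.883°W: 165.9 km
B 38.146°N, 101.168°W: 175.3 km
D 40.702°N, 97.378°W: 293.1 km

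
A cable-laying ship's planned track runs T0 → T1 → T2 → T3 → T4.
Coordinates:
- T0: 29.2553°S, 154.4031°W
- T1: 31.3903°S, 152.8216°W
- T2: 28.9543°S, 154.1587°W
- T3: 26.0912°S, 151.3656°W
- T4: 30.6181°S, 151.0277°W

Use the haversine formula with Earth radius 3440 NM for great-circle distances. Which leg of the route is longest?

T3–T4

Leg distances:
T0→T1: 152.1 NM
T1→T2: 161.9 NM
T2→T3: 227.3 NM
T3→T4: 272.4 NM
The longest leg is T3–T4 at 272.4 NM.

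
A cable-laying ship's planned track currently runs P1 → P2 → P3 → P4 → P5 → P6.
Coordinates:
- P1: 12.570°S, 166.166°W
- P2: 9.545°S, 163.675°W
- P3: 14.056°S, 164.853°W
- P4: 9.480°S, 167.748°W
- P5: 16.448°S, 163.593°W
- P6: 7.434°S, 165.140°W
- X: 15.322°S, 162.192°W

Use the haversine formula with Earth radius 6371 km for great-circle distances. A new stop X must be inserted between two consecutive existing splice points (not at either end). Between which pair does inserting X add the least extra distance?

Added distance for inserting X between each consecutive pair:
P1–P2: 756.6 km
P2–P3: 463.5 km
P3–P4: 606.9 km
P4–P5: 185.7 km
P5–P6: 113.0 km
Smallest added distance is 113.0 km, inserting between P5 and P6.

between P5 and P6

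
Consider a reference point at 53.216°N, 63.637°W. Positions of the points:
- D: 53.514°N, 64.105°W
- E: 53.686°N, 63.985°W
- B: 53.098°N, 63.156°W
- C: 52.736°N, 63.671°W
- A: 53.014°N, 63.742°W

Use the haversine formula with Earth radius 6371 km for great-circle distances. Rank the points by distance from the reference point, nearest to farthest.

Distance from the reference point at 53.216°N, 63.637°W to each:
A 53.014°N, 63.742°W: 23.5 km
B 53.098°N, 63.156°W: 34.7 km
D 53.514°N, 64.105°W: 45.4 km
C 52.736°N, 63.671°W: 53.4 km
E 53.686°N, 63.985°W: 57.1 km

A, B, D, C, E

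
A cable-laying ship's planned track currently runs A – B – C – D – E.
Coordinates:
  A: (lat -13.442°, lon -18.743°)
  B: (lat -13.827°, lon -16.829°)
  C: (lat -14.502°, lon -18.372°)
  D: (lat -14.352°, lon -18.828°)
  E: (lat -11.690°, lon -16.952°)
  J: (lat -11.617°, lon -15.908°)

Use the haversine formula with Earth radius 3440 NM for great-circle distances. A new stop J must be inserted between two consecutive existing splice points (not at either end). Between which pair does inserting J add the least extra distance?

between D and E

Added distance for inserting J between each consecutive pair:
A–B: 228.2 NM
B–C: 270.0 NM
C–D: 434.3 NM
D–E: 104.6 NM
Smallest added distance is 104.6 NM, inserting between D and E.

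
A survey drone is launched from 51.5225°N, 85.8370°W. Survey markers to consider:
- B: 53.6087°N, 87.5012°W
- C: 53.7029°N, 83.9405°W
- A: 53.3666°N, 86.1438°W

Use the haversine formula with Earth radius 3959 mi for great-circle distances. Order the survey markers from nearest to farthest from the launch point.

Computing each great-circle distance from 51.5225°N, 85.8370°W:
A 53.3666°N, 86.1438°W: 128.1 mi
B 53.6087°N, 87.5012°W: 160.2 mi
C 53.7029°N, 83.9405°W: 170.4 mi

A, B, C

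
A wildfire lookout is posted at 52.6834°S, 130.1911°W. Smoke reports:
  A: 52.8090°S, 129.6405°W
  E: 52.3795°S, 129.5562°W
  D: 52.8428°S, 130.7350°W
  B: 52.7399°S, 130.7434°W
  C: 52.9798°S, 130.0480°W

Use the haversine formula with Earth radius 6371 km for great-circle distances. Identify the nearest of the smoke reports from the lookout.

C

Distances from the lookout (52.6834°S, 130.1911°W):
C: 34.3 km
B: 37.7 km
A: 39.6 km
D: 40.7 km
E: 54.6 km
The nearest is C at 34.3 km.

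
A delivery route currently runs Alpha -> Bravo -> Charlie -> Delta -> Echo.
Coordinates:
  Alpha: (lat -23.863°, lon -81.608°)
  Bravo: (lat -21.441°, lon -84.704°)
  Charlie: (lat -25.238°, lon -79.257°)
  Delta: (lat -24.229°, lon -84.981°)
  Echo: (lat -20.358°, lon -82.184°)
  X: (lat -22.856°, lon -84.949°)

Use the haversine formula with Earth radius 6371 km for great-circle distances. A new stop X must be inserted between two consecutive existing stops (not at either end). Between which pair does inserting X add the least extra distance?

Added distance for inserting X between each consecutive pair:
Alpha–Bravo: 101.8 km
Bravo–Charlie: 97.0 km
Charlie–Delta: 199.6 km
Delta–Echo: 33.5 km
Smallest added distance is 33.5 km, inserting between Delta and Echo.

between Delta and Echo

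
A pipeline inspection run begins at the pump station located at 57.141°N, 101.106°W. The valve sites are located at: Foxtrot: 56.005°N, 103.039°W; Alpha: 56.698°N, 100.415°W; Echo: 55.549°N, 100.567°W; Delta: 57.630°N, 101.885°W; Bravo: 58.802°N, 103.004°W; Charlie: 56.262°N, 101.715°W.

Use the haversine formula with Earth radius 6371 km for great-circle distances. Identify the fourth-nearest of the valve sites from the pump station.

Distances from the pump station (57.141°N, 101.106°W):
Alpha: 64.7 km
Delta: 71.7 km
Charlie: 104.6 km
Foxtrot: 173.1 km
Echo: 180.1 km
Bravo: 215.9 km
The fourth-nearest is Foxtrot at 173.1 km.

Foxtrot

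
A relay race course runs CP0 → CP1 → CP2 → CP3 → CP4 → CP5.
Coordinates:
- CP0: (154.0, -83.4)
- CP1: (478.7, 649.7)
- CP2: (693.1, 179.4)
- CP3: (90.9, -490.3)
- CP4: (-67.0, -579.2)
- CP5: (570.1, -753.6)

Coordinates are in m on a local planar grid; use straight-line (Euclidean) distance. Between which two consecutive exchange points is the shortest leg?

Leg distances:
CP0→CP1: 801.8 m
CP1→CP2: 516.9 m
CP2→CP3: 900.6 m
CP3→CP4: 181.2 m
CP4→CP5: 660.5 m
The shortest leg is CP3–CP4 at 181.2 m.

CP3–CP4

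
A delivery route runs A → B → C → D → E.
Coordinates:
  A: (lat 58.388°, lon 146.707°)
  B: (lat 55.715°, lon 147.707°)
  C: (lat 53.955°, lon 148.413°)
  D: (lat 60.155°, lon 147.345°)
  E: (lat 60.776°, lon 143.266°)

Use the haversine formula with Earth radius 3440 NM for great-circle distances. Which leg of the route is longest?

Leg distances:
A→B: 163.8 NM
B→C: 108.5 NM
C→D: 373.9 NM
D→E: 126.3 NM
The longest leg is C–D at 373.9 NM.

C–D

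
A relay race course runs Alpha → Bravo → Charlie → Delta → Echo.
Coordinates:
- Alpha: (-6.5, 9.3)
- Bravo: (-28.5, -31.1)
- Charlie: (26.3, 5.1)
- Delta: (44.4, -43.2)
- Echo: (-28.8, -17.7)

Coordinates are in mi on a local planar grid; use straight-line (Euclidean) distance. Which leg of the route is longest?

Leg distances:
Alpha→Bravo: 46.0 mi
Bravo→Charlie: 65.7 mi
Charlie→Delta: 51.6 mi
Delta→Echo: 77.5 mi
The longest leg is Delta–Echo at 77.5 mi.

Delta–Echo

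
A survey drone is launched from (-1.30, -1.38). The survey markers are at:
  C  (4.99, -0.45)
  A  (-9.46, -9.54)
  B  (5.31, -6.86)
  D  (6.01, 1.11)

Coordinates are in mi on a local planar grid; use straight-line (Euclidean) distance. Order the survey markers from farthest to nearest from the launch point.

A, B, D, C

Distance from the launch point at (-1.30, -1.38) to each:
A (-9.46, -9.54): 11.5 mi
B (5.31, -6.86): 8.6 mi
D (6.01, 1.11): 7.7 mi
C (4.99, -0.45): 6.4 mi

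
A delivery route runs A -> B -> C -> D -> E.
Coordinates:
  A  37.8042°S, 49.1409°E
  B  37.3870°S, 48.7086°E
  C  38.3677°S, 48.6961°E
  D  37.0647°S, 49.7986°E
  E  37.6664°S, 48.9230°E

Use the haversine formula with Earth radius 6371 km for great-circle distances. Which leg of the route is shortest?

A–B

Leg distances:
A→B: 60.0 km
B→C: 109.1 km
C→D: 174.3 km
D→E: 102.3 km
The shortest leg is A–B at 60.0 km.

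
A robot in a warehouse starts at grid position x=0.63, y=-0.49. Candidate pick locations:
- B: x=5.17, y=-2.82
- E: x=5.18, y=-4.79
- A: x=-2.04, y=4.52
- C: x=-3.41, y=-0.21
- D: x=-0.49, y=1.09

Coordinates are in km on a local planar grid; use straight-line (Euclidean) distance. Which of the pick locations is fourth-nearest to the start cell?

A

Distances from the start cell (x=0.63, y=-0.49):
D: 1.9 km
C: 4.0 km
B: 5.1 km
A: 5.7 km
E: 6.3 km
The fourth-nearest is A at 5.7 km.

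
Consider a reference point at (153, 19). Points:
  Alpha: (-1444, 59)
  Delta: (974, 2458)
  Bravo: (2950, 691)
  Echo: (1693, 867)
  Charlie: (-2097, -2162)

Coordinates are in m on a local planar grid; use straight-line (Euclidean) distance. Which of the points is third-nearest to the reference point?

Delta

Distances from the reference point ((153, 19)):
Alpha: 1597.5 m
Echo: 1758.0 m
Delta: 2573.5 m
Bravo: 2876.6 m
Charlie: 3133.6 m
The third-nearest is Delta at 2573.5 m.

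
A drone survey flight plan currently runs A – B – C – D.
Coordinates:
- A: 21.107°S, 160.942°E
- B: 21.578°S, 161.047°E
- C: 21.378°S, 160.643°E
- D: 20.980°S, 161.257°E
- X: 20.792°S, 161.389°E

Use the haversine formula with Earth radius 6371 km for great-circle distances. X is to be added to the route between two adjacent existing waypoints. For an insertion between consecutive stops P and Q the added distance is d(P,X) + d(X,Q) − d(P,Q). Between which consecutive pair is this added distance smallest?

between C and D

Added distance for inserting X between each consecutive pair:
A–B: 99.0 km
B–C: 148.1 km
C–D: 48.6 km
Smallest added distance is 48.6 km, inserting between C and D.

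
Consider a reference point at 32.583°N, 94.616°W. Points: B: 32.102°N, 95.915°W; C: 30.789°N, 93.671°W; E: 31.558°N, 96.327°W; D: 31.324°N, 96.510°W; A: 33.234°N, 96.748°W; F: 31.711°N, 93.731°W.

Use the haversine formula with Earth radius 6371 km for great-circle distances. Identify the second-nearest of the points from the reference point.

B

Distances from the reference point (32.583°N, 94.616°W):
F: 127.8 km
B: 133.2 km
E: 197.4 km
A: 211.8 km
C: 218.6 km
D: 227.0 km
The second-nearest is B at 133.2 km.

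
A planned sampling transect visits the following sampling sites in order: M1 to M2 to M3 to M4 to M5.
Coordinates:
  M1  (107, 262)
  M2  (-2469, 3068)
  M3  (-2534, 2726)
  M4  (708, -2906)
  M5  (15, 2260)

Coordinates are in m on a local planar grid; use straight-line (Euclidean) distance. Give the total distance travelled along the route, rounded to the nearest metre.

Leg distances:
M1→M2: 3809.1 m  (cumulative 3809.1 m)
M2→M3: 348.1 m  (cumulative 4157.2 m)
M3→M4: 6498.5 m  (cumulative 10655.7 m)
M4→M5: 5212.3 m  (cumulative 15868.0 m)
Total route length ≈ 15868 m.

15868 m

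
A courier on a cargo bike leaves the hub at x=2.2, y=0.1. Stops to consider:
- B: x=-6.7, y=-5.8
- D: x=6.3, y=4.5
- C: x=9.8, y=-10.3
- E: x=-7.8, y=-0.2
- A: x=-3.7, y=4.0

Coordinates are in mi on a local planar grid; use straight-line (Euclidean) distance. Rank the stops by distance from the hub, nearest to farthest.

Distance from the hub at x=2.2, y=0.1 to each:
D x=6.3, y=4.5: 6.0 mi
A x=-3.7, y=4.0: 7.1 mi
E x=-7.8, y=-0.2: 10.0 mi
B x=-6.7, y=-5.8: 10.7 mi
C x=9.8, y=-10.3: 12.9 mi

D, A, E, B, C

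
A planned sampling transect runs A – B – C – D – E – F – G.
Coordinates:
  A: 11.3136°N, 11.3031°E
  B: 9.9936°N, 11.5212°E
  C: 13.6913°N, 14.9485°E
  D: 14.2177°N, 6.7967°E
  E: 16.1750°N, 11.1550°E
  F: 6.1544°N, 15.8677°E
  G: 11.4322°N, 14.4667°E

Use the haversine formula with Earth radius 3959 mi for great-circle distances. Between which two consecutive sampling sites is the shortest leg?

A–B

Leg distances:
A→B: 92.4 mi
B→C: 344.9 mi
C→D: 547.8 mi
D→E: 320.5 mi
E→F: 762.4 mi
F→G: 377.0 mi
The shortest leg is A–B at 92.4 mi.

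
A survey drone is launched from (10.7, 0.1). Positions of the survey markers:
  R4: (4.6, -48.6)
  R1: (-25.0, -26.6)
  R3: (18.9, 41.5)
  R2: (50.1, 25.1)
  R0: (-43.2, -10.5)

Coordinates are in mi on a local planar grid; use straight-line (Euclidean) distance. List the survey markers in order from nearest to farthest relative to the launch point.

Computing each straight-line distance from (10.7, 0.1):
R3 (18.9, 41.5): 42.2 mi
R1 (-25.0, -26.6): 44.6 mi
R2 (50.1, 25.1): 46.7 mi
R4 (4.6, -48.6): 49.1 mi
R0 (-43.2, -10.5): 54.9 mi

R3, R1, R2, R4, R0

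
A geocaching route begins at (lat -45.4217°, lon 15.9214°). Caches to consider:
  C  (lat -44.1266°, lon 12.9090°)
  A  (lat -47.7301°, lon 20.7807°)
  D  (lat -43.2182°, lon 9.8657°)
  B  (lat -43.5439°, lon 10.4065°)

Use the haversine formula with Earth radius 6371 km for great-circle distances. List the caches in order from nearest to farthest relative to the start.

C, A, B, D

Computing each great-circle distance from (lat -45.4217°, lon 15.9214°):
C (lat -44.1266°, lon 12.9090°): 278.0 km
A (lat -47.7301°, lon 20.7807°): 451.3 km
B (lat -43.5439°, lon 10.4065°): 484.6 km
D (lat -43.2182°, lon 9.8657°): 540.3 km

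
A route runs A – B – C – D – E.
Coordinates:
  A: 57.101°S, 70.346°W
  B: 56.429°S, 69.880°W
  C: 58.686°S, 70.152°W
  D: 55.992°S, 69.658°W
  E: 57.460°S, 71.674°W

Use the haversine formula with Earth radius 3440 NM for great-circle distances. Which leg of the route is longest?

C–D

Leg distances:
A→B: 43.2 NM
B→C: 135.8 NM
C→D: 162.5 NM
D→E: 110.3 NM
The longest leg is C–D at 162.5 NM.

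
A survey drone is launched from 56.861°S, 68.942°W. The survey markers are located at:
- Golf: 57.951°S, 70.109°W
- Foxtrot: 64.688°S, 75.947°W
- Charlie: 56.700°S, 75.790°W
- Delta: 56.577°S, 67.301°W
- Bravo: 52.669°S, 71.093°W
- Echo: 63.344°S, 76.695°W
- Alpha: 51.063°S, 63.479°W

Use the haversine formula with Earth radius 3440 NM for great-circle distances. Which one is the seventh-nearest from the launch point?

Distances from the launch point (56.861°S, 68.942°W):
Delta: 56.7 NM
Golf: 75.5 NM
Charlie: 225.4 NM
Bravo: 262.4 NM
Alpha: 397.7 NM
Echo: 452.4 NM
Foxtrot: 512.1 NM
The seventh-nearest is Foxtrot at 512.1 NM.

Foxtrot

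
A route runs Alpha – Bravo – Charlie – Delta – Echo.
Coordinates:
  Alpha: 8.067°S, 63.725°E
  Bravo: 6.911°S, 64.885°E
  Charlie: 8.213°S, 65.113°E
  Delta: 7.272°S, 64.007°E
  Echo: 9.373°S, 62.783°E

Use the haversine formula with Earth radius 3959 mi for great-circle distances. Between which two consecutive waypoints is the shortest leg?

Bravo–Charlie

Leg distances:
Alpha→Bravo: 112.7 mi
Bravo→Charlie: 91.3 mi
Charlie→Delta: 99.8 mi
Delta→Echo: 167.6 mi
The shortest leg is Bravo–Charlie at 91.3 mi.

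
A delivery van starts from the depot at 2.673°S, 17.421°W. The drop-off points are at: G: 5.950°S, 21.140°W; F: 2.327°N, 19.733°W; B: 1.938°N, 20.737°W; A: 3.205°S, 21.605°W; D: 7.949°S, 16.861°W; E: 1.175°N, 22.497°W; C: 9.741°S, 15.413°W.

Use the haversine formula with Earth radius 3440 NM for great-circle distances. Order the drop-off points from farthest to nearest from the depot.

C, E, B, F, D, G, A

Distance from the depot at 2.673°S, 17.421°W to each:
C 9.741°S, 15.413°W: 440.9 NM
E 1.175°N, 22.497°W: 382.4 NM
B 1.938°N, 20.737°W: 341.0 NM
F 2.327°N, 19.733°W: 330.7 NM
D 7.949°S, 16.861°W: 318.5 NM
G 5.950°S, 21.140°W: 297.1 NM
A 3.205°S, 21.605°W: 252.9 NM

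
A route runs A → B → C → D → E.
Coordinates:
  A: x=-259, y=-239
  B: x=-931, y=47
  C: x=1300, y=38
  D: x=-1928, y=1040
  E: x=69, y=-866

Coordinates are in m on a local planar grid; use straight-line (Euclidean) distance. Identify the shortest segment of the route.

Leg distances:
A→B: 730.3 m
B→C: 2231.0 m
C→D: 3379.9 m
D→E: 2760.6 m
The shortest leg is A–B at 730.3 m.

A–B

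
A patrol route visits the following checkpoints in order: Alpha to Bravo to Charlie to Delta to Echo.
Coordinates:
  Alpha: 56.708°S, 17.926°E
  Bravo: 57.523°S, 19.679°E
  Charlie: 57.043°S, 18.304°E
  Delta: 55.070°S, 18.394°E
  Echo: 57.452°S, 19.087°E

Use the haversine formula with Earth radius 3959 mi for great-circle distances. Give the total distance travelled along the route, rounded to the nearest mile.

Leg distances:
Alpha→Bravo: 86.6 mi  (cumulative 86.6 mi)
Bravo→Charlie: 61.1 mi  (cumulative 147.7 mi)
Charlie→Delta: 136.4 mi  (cumulative 284.1 mi)
Delta→Echo: 166.7 mi  (cumulative 450.8 mi)
Total route length ≈ 451 mi.

451 mi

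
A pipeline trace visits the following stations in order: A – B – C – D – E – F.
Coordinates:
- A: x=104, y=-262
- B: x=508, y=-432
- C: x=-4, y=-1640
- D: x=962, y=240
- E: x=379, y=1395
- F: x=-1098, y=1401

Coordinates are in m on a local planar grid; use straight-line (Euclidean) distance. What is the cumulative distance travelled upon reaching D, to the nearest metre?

3864 m

Leg distances:
A→B: 438.3 m  (cumulative 438.3 m)
B→C: 1312.0 m  (cumulative 1750.3 m)
C→D: 2113.7 m  (cumulative 3864.0 m)
Cumulative distance at D ≈ 3864 m.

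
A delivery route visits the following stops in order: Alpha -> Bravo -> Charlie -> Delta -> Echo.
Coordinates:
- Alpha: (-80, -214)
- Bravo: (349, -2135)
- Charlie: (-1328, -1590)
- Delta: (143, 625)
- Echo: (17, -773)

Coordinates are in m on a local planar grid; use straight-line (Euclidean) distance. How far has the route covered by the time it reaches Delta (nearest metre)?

Leg distances:
Alpha→Bravo: 1968.3 m  (cumulative 1968.3 m)
Bravo→Charlie: 1763.3 m  (cumulative 3731.7 m)
Charlie→Delta: 2659.0 m  (cumulative 6390.6 m)
Cumulative distance at Delta ≈ 6391 m.

6391 m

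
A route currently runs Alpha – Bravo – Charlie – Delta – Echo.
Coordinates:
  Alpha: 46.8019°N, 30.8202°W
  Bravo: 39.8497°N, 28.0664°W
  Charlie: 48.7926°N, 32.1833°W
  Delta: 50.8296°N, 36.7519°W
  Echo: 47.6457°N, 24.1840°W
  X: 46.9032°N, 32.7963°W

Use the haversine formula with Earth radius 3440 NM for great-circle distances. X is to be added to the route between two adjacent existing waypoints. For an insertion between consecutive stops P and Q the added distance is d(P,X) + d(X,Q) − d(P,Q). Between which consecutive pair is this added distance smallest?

Added distance for inserting X between each consecutive pair:
Alpha–Bravo: 117.9 NM
Bravo–Charlie: 21.9 NM
Charlie–Delta: 183.7 NM
Delta–Echo: 108.5 NM
Smallest added distance is 21.9 NM, inserting between Bravo and Charlie.

between Bravo and Charlie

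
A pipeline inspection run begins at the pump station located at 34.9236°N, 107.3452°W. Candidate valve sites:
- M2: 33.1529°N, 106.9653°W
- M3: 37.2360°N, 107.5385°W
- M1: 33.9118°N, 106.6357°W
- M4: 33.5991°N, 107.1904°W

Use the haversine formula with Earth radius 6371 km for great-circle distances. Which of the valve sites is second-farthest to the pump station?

Distances from the pump station (34.9236°N, 107.3452°W):
M3: 257.7 km
M2: 200.0 km
M4: 148.0 km
M1: 130.0 km
The second-farthest is M2 at 200.0 km.

M2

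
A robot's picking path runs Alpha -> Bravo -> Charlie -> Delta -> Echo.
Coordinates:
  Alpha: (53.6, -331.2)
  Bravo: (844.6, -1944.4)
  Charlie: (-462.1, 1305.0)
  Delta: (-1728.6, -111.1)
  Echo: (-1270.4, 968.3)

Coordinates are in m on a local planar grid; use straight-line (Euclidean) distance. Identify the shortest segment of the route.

Leg distances:
Alpha→Bravo: 1796.7 m
Bravo→Charlie: 3502.3 m
Charlie→Delta: 1899.8 m
Delta→Echo: 1172.6 m
The shortest leg is Delta–Echo at 1172.6 m.

Delta–Echo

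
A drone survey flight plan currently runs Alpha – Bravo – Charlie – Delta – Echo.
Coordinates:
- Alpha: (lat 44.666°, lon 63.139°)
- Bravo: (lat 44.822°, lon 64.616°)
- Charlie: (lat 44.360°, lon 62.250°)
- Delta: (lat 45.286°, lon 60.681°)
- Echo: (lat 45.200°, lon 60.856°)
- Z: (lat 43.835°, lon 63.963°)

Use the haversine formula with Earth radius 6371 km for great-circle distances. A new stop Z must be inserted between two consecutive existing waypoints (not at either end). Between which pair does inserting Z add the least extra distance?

between Bravo and Charlie

Added distance for inserting Z between each consecutive pair:
Alpha–Bravo: 116.8 km
Bravo–Charlie: 75.9 km
Charlie–Delta: 293.7 km
Delta–Echo: 578.6 km
Smallest added distance is 75.9 km, inserting between Bravo and Charlie.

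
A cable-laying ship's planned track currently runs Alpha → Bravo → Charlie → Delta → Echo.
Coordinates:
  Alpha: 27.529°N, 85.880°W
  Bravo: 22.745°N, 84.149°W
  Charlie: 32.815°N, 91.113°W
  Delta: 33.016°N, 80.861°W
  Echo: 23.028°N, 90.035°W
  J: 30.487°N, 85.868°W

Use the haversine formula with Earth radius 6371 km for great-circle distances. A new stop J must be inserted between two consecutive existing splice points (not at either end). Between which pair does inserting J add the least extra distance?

between Delta and Echo

Added distance for inserting J between each consecutive pair:
Alpha–Bravo: 646.8 km
Bravo–Charlie: 125.6 km
Charlie–Delta: 153.5 km
Delta–Echo: 48.8 km
Smallest added distance is 48.8 km, inserting between Delta and Echo.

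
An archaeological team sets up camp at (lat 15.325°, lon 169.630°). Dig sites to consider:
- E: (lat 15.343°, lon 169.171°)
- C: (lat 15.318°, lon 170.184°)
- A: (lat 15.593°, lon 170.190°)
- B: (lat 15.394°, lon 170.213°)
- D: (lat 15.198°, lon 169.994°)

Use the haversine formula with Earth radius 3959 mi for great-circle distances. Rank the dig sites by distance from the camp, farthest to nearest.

Computing each great-circle distance from (lat 15.325°, lon 169.630°):
A (lat 15.593°, lon 170.190°): 41.6 mi
B (lat 15.394°, lon 170.213°): 39.1 mi
C (lat 15.318°, lon 170.184°): 36.9 mi
E (lat 15.343°, lon 169.171°): 30.6 mi
D (lat 15.198°, lon 169.994°): 25.8 mi

A, B, C, E, D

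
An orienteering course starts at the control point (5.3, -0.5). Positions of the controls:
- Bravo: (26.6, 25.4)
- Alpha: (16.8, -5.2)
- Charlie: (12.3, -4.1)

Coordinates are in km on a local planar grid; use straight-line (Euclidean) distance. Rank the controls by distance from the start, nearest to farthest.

Computing each straight-line distance from (5.3, -0.5):
Charlie (12.3, -4.1): 7.9 km
Alpha (16.8, -5.2): 12.4 km
Bravo (26.6, 25.4): 33.5 km

Charlie, Alpha, Bravo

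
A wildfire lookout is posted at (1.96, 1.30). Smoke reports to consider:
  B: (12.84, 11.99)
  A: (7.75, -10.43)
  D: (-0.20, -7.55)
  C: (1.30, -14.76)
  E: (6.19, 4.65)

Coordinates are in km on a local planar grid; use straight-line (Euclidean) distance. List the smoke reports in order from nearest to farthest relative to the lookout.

Distances from the lookout:
E (6.19, 4.65): 5.4 km
D (-0.20, -7.55): 9.1 km
A (7.75, -10.43): 13.1 km
B (12.84, 11.99): 15.3 km
C (1.30, -14.76): 16.1 km

E, D, A, B, C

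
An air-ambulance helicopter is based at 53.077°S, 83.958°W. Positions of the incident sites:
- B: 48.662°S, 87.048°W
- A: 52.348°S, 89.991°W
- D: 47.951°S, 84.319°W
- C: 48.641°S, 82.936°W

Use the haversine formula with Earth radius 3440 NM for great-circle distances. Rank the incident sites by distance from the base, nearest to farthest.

A, C, B, D

Computing each great-circle distance from 53.077°S, 83.958°W:
A 52.348°S, 89.991°W: 223.7 NM
C 48.641°S, 82.936°W: 269.1 NM
B 48.662°S, 87.048°W: 289.7 NM
D 47.951°S, 84.319°W: 308.1 NM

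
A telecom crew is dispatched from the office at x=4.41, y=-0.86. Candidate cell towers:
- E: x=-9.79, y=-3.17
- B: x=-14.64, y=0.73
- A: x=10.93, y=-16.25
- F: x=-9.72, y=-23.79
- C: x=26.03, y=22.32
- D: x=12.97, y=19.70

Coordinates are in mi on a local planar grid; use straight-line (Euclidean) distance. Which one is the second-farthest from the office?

Distances from the office (x=4.41, y=-0.86):
C: 31.7 mi
F: 26.9 mi
D: 22.3 mi
B: 19.1 mi
A: 16.7 mi
E: 14.4 mi
The second-farthest is F at 26.9 mi.

F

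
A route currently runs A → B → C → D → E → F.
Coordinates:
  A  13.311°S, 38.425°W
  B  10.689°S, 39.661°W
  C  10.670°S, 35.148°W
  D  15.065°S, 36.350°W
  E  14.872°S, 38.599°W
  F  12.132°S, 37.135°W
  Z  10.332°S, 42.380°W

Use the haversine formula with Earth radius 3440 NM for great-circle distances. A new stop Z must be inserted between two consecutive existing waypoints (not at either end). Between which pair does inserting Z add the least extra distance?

between A and B

Added distance for inserting Z between each consecutive pair:
A–B: 281.8 NM
B–C: 323.1 NM
C–D: 607.5 NM
D–E: 673.5 NM
E–F: 493.0 NM
Smallest added distance is 281.8 NM, inserting between A and B.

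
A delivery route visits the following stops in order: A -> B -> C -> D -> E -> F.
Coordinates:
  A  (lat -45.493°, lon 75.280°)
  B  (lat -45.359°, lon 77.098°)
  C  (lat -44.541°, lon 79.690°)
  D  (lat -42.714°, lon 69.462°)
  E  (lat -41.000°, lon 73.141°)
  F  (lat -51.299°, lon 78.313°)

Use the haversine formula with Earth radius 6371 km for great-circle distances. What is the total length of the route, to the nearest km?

2784 km

Leg distances:
A→B: 142.7 km  (cumulative 142.7 km)
B→C: 223.3 km  (cumulative 366.0 km)
C→D: 847.3 km  (cumulative 1213.3 km)
D→E: 359.3 km  (cumulative 1572.6 km)
E→F: 1211.7 km  (cumulative 2784.4 km)
Total route length ≈ 2784 km.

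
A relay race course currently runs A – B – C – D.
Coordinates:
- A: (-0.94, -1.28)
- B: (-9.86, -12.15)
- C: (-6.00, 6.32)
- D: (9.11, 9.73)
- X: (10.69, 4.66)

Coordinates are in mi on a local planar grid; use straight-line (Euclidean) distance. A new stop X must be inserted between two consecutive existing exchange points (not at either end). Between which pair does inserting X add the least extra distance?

between C and D

Added distance for inserting X between each consecutive pair:
A–B: 25.5 mi
B–C: 24.5 mi
C–D: 6.6 mi
Smallest added distance is 6.6 mi, inserting between C and D.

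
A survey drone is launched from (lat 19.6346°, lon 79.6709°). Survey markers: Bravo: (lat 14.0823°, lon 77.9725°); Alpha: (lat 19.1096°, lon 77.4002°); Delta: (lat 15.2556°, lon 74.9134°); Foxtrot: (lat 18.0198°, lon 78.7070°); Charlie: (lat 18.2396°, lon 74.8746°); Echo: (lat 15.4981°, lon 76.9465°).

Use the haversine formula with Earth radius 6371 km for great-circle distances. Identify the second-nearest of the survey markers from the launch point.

Distances from the launch point ((lat 19.6346°, lon 79.6709°)):
Foxtrot: 206.2 km
Alpha: 245.2 km
Charlie: 527.7 km
Echo: 543.1 km
Bravo: 643.3 km
Delta: 701.2 km
The second-nearest is Alpha at 245.2 km.

Alpha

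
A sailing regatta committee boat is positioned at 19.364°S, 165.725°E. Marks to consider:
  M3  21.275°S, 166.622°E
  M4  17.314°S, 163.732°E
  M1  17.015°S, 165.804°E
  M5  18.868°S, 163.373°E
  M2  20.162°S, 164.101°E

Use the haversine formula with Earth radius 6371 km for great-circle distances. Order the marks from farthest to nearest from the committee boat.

Distances from the committee boat:
M4 17.314°S, 163.732°E: 310.2 km
M1 17.015°S, 165.804°E: 261.3 km
M5 18.868°S, 163.373°E: 253.2 km
M3 21.275°S, 166.622°E: 232.2 km
M2 20.162°S, 164.101°E: 191.7 km

M4, M1, M5, M3, M2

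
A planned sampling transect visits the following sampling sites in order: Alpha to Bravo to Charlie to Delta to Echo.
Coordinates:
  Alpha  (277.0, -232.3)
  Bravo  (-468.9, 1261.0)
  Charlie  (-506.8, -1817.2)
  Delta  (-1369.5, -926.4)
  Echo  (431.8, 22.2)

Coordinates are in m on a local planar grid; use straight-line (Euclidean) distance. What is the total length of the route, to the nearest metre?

Leg distances:
Alpha→Bravo: 1669.2 m  (cumulative 1669.2 m)
Bravo→Charlie: 3078.4 m  (cumulative 4747.7 m)
Charlie→Delta: 1240.1 m  (cumulative 5987.7 m)
Delta→Echo: 2035.8 m  (cumulative 8023.5 m)
Total route length ≈ 8024 m.

8024 m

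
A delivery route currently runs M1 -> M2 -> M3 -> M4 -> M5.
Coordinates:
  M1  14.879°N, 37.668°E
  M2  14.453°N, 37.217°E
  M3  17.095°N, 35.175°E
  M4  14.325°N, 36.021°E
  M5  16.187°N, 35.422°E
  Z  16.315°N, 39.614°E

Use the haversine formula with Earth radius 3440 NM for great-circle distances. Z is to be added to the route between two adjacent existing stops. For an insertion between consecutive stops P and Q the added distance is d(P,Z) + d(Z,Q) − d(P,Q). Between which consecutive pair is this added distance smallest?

Added distance for inserting Z between each consecutive pair:
M1–M2: 283.3 NM
M2–M3: 240.0 NM
M3–M4: 326.1 NM
M4–M5: 364.6 NM
Smallest added distance is 240.0 NM, inserting between M2 and M3.

between M2 and M3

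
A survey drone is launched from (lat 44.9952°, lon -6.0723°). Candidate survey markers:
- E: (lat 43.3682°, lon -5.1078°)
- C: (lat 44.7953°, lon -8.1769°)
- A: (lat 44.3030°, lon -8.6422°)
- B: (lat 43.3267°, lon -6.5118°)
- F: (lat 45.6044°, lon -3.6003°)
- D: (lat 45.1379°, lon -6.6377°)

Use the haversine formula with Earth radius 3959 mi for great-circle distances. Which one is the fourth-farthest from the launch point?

B

Distance to each, sorted:
A: 135.1 mi
F: 127.3 mi
E: 122.2 mi
B: 117.3 mi
C: 103.9 mi
D: 29.3 mi
The fourth-farthest is B at 117.3 mi.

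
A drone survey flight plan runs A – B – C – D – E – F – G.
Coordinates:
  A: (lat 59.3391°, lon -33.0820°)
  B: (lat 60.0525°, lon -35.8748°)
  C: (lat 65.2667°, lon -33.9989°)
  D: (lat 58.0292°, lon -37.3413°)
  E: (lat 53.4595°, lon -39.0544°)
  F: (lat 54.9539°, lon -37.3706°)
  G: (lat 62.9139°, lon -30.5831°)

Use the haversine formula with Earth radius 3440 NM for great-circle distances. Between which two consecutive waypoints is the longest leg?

Leg distances:
A→B: 94.8 NM
B→C: 317.3 NM
C→D: 444.7 NM
D→E: 280.4 NM
E→F: 107.4 NM
F→G: 521.5 NM
The longest leg is F–G at 521.5 NM.

F–G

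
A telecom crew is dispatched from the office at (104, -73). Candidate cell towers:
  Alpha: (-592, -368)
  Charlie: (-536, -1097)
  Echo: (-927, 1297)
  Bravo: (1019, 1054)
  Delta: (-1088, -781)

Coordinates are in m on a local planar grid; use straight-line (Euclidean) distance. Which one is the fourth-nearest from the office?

Bravo

Distances from the office ((104, -73)):
Alpha: 755.9 m
Charlie: 1207.5 m
Delta: 1386.4 m
Bravo: 1451.7 m
Echo: 1714.6 m
The fourth-nearest is Bravo at 1451.7 m.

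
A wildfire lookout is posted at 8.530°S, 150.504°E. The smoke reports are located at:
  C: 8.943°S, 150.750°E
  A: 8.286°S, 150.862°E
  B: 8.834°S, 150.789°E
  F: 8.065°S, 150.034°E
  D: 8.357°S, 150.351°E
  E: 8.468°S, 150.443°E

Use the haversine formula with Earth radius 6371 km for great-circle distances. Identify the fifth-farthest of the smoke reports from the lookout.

D

Distances from the lookout (8.530°S, 150.504°E):
F: 73.1 km
C: 53.3 km
A: 47.8 km
B: 46.1 km
D: 25.6 km
E: 9.6 km
The fifth-farthest is D at 25.6 km.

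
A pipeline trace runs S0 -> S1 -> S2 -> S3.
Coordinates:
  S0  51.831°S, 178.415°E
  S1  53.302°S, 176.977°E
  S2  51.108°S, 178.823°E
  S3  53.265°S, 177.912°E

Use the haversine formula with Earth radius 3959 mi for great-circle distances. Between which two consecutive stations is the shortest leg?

Leg distances:
S0→S1: 118.2 mi
S1→S2: 170.6 mi
S2→S3: 154.0 mi
The shortest leg is S0–S1 at 118.2 mi.

S0–S1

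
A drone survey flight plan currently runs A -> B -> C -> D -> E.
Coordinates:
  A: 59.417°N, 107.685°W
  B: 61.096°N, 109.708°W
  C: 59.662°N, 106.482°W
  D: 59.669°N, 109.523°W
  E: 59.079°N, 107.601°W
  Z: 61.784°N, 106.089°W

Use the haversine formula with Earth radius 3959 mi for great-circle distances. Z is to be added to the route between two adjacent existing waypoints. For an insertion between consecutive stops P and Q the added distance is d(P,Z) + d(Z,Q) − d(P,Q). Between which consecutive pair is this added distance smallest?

between B and C

Added distance for inserting Z between each consecutive pair:
A–B: 165.8 mi
B–C: 127.7 mi
C–D: 227.7 mi
D–E: 301.4 mi
Smallest added distance is 127.7 mi, inserting between B and C.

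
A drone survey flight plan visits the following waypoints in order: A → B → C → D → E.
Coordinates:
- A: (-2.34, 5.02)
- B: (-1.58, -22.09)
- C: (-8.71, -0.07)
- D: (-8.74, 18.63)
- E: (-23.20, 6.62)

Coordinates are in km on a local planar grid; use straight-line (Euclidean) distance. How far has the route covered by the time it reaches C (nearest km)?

Leg distances:
A→B: 27.1 km  (cumulative 27.1 km)
B→C: 23.1 km  (cumulative 50.3 km)
Cumulative distance at C ≈ 50 km.

50 km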